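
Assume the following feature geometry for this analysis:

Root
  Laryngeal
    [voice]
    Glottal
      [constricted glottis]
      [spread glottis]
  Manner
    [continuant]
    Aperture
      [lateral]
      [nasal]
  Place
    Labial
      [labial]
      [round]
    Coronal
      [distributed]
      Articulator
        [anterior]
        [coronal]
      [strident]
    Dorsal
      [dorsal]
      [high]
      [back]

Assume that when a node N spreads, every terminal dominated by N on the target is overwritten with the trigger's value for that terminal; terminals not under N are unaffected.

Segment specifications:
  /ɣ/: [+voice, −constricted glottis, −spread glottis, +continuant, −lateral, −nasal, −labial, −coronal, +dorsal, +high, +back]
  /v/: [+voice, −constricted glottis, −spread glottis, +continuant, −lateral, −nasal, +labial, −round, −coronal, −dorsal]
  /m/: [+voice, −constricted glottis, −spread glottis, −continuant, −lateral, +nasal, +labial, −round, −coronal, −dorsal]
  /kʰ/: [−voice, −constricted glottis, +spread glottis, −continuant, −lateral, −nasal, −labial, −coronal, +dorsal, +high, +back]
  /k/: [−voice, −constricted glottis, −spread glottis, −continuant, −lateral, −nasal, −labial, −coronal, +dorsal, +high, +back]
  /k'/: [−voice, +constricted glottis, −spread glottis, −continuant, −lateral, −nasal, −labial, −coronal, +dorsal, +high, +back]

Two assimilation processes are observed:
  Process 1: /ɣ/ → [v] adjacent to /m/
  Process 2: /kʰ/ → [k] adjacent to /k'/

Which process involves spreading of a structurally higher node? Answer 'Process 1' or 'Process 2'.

Process 1

Process 1 alters [labial], [round], [dorsal], [high], [back]; the lowest common ancestor is Place (depth 1 from Root).
Process 2 alters [spread glottis]; the lowest dominating node is [spread glottis] (depth 3 from Root).
Place (depth 1) sits above [spread glottis] (depth 3), making Process 1 the one with the higher spreading node.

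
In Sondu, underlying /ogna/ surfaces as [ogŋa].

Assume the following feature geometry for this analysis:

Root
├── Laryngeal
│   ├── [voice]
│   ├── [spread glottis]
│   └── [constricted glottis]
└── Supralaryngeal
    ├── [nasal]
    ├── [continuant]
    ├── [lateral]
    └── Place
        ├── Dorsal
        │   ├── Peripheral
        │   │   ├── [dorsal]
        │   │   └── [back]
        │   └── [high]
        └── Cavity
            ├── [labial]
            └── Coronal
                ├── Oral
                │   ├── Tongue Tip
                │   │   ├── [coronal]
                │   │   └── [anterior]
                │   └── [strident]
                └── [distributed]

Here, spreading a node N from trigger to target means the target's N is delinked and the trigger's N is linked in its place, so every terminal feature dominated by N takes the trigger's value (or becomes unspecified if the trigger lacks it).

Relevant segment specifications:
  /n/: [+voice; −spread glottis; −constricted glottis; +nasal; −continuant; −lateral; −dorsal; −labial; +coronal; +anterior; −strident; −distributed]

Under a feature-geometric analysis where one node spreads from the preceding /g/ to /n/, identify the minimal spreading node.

Comparing /n/ with its surface form [ŋ], the features that change are [coronal], [anterior], [distributed], [strident], [dorsal], [high], [back].
The smallest constituent containing every changed terminal is Place — each of its daughters lacks at least one of the affected features.
If Place spreads, every terminal under it takes /g/'s value, producing [ŋ] as observed.
Since [nasal] is preserved even though /g/ disagrees there, no node above Place spread.

Place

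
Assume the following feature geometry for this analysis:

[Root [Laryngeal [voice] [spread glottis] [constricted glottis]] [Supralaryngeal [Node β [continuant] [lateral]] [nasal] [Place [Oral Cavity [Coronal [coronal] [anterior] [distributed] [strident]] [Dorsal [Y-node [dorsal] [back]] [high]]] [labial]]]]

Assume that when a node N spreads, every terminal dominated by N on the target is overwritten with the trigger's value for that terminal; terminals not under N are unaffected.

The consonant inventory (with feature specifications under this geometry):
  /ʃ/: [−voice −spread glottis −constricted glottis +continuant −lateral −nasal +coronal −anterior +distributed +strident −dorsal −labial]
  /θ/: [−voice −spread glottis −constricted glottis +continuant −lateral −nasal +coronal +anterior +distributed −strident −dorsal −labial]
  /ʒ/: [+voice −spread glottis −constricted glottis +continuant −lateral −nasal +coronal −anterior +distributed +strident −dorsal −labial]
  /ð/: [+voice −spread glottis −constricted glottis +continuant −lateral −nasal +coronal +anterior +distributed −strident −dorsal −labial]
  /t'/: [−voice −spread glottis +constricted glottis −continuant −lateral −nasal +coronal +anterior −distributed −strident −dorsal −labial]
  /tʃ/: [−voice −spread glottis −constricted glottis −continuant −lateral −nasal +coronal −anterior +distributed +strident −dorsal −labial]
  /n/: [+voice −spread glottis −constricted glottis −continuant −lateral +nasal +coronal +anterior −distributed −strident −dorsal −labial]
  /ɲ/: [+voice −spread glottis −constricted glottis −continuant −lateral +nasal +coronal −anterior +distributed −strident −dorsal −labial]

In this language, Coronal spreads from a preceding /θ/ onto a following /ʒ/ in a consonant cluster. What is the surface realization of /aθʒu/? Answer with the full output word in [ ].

Terminals under Coronal in this geometry: [coronal], [anterior], [distributed], [strident].
Spreading Coronal from /θ/ onto /ʒ/ replaces those values with /θ/'s: [+coronal], [+anterior], [+distributed], [−strident]. Features outside Coronal ([voice], [spread glottis], [constricted glottis], …) stay as in /ʒ/.
This feature bundle is that of [ð], so /aθʒu/ surfaces as [aθðu].

[aθðu]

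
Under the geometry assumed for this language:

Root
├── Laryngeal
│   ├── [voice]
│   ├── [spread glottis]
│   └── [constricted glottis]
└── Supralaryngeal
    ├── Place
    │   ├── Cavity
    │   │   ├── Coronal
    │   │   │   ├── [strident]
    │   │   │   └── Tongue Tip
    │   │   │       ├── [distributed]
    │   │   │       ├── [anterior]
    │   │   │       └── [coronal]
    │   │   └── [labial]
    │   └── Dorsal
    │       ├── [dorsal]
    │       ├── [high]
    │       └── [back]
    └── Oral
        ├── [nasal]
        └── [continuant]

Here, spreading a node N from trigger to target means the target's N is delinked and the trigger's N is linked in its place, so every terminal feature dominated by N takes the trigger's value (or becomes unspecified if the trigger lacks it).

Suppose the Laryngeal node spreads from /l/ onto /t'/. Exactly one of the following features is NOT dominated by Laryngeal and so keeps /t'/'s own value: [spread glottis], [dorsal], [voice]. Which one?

Laryngeal dominates exactly [voice], [spread glottis], [constricted glottis].
Spreading Laryngeal replaces [voice], [spread glottis] with the trigger's values, since each sits inside the Laryngeal constituent.
[dorsal] is not within the Laryngeal subtree (it hangs from Dorsal), so /t'/'s [dorsal] value survives.

[dorsal]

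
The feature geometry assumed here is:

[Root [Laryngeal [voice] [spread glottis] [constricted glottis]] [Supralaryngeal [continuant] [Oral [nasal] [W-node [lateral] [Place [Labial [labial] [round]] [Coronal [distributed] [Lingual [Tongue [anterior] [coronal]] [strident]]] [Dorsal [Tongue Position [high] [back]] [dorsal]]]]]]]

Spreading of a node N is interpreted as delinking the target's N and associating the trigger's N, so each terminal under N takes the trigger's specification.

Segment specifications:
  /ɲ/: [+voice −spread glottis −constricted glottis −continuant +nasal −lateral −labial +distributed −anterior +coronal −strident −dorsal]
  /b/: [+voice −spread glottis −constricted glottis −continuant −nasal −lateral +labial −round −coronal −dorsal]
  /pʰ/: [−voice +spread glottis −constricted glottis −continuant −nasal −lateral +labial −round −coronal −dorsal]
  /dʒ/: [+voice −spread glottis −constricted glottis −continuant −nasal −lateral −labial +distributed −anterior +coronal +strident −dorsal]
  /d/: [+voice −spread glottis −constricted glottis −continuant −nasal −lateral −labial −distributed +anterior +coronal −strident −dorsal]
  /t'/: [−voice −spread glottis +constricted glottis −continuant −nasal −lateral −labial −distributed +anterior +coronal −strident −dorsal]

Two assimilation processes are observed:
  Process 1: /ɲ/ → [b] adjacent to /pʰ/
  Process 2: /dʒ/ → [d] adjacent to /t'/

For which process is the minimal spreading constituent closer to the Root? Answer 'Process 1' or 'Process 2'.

In Process 1, [nasal], [labial], [round], [coronal], [anterior], [distributed], [strident] change, so the minimal spreading node is Oral at depth 2.
Process 2: the features that change are [anterior], [distributed], [strident]; the minimal node is Coronal (depth 5).
Oral (depth 2) sits above Coronal (depth 5), making Process 1 the one with the higher spreading node.

Process 1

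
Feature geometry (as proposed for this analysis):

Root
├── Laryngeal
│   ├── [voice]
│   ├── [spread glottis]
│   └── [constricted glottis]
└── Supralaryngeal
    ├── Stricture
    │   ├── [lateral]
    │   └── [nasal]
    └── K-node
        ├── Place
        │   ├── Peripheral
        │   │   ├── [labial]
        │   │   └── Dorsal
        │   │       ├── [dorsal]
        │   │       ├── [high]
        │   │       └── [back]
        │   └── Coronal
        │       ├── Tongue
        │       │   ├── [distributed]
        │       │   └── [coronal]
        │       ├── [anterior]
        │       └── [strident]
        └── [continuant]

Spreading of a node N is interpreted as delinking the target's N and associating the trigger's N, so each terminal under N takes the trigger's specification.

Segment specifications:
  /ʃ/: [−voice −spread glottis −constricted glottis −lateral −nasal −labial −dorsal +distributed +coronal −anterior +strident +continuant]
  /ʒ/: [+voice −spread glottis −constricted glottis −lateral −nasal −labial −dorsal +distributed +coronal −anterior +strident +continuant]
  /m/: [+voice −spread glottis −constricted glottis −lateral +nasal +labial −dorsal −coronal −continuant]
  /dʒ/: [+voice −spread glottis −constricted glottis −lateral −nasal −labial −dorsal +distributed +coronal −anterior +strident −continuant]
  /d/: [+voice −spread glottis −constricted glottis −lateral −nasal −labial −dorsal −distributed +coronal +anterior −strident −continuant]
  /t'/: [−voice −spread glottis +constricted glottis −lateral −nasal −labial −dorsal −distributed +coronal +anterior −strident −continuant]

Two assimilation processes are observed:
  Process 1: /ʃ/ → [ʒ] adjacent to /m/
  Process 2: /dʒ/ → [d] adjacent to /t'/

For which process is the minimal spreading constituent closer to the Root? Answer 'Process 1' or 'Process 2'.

Process 1

In Process 1, [voice] changes, so the minimal spreading node is [voice] at depth 2.
Process 2: the features that change are [anterior], [distributed], [strident]; the minimal node is Coronal (depth 4).
Depth 2 < depth 4; Process 1 involves the structurally higher constituent [voice].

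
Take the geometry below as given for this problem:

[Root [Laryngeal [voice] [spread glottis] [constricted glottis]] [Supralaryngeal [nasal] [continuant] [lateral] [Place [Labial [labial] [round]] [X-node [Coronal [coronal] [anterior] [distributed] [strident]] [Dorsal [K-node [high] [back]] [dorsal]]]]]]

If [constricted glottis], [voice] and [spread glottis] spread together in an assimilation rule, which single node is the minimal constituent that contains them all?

[constricted glottis] lies under Laryngeal (below Laryngeal).
[voice]: Root → Laryngeal → [voice].
[spread glottis] lies under Laryngeal (below Laryngeal).
These paths first converge at Laryngeal; no daughter of Laryngeal dominates all 3 features, so Laryngeal is the minimal constituent.

Laryngeal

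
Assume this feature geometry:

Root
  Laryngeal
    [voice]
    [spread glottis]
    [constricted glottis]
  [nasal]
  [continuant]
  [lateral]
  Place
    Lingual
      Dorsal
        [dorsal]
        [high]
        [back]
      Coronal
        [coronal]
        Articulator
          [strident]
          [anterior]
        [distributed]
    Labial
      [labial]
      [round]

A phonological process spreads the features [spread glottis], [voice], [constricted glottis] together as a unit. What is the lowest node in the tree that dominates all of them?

Laryngeal

[spread glottis]: Root / Laryngeal / [spread glottis].
[voice]: Root / Laryngeal / [voice].
[constricted glottis]: Root / Laryngeal / [constricted glottis].
Laryngeal is the lowest common ancestor — every listed feature sits under it, and no single subconstituent of Laryngeal covers them all.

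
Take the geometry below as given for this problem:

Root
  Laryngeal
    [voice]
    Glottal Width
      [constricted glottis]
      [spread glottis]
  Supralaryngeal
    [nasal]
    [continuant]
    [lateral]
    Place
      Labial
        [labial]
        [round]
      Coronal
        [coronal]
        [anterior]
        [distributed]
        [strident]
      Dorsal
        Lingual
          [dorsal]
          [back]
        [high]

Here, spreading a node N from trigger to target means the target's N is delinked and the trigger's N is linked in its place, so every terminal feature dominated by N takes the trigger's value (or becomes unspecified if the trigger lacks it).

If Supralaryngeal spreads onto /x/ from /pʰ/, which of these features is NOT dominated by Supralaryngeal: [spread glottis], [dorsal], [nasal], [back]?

Under this geometry, Supralaryngeal contains [nasal], [continuant], [lateral], [labial], [round], [coronal], [anterior], [distributed], [strident], [dorsal], [back], [high].
Spreading Supralaryngeal replaces [back], [nasal], [dorsal] with the trigger's values, since each sits inside the Supralaryngeal constituent.
But [spread glottis] is a dependent of Glottal Width, outside Supralaryngeal; it is therefore untouched by the spreading.

[spread glottis]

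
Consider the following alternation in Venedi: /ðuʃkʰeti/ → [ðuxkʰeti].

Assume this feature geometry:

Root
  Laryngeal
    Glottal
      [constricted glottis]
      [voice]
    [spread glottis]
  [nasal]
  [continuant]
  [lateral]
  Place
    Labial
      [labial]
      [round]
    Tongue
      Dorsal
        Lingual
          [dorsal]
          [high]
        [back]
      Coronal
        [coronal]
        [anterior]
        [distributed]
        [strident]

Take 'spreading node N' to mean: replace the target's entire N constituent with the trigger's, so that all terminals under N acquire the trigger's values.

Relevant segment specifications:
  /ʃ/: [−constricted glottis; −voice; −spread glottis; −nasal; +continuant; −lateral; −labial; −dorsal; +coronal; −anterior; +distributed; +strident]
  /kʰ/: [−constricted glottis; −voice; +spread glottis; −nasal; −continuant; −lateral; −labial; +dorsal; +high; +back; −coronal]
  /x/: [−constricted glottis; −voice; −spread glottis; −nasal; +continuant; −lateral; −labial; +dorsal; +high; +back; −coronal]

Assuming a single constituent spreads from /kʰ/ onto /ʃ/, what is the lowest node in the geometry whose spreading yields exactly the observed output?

Tongue

The alternation /ʃ/ → [x] changes [coronal], [anterior], [distributed], [strident], [dorsal], [high], [back] and nothing else.
The smallest constituent containing every changed terminal is Tongue — each of its daughters lacks at least one of the affected features.
Delinking /ʃ/'s Tongue and associating /kʰ/'s Tongue gives precisely the feature bundle of [x].
[continuant], [spread glottis] stay as in /ʃ/ although /kʰ/ differs there, so no node dominating them spread; among the remaining candidates Tongue is the lowest that derives the output.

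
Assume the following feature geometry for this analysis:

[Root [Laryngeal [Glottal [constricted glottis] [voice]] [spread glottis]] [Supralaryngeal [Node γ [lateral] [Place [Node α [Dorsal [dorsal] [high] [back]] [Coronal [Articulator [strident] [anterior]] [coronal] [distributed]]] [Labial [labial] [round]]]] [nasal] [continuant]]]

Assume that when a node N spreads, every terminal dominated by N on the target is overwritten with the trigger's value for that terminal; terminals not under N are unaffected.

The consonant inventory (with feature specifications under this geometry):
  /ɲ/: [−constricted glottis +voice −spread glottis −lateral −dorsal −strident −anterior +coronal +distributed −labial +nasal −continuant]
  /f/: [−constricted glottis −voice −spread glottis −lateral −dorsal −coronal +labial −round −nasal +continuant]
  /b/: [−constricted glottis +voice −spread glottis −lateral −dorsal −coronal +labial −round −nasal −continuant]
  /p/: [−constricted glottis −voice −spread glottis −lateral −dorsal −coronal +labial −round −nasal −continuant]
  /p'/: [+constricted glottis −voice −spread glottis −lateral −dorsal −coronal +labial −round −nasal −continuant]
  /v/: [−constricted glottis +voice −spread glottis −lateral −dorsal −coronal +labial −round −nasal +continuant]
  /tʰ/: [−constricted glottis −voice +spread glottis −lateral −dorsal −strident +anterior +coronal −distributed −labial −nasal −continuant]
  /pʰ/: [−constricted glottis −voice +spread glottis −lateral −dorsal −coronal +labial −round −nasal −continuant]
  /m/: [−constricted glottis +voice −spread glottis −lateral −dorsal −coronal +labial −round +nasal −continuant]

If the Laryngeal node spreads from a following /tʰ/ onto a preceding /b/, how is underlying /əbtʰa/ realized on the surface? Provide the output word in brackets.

[əpʰtʰa]

The Laryngeal node dominates the terminals [constricted glottis], [voice], [spread glottis].
The target acquires /tʰ/'s values for everything under Laryngeal — [−constricted glottis], [−voice], [+spread glottis] — while keeping its own [lateral], [dorsal], [coronal], ….
The resulting bundle matches /pʰ/ in the inventory; substituting it for /b/ gives [əpʰtʰa].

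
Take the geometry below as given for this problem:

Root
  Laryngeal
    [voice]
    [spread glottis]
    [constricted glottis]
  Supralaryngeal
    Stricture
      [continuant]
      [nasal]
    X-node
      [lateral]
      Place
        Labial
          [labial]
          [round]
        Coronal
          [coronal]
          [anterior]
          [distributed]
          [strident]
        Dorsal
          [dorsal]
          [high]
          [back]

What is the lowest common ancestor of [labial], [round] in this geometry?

Labial

[labial]: Root > Supralaryngeal > X-node > Place > Labial > [labial].
[round]: Root > Supralaryngeal > X-node > Place > Labial > [round].
The lowest node appearing on every path is Labial; each proper daughter of Labial fails to dominate at least one of the listed features.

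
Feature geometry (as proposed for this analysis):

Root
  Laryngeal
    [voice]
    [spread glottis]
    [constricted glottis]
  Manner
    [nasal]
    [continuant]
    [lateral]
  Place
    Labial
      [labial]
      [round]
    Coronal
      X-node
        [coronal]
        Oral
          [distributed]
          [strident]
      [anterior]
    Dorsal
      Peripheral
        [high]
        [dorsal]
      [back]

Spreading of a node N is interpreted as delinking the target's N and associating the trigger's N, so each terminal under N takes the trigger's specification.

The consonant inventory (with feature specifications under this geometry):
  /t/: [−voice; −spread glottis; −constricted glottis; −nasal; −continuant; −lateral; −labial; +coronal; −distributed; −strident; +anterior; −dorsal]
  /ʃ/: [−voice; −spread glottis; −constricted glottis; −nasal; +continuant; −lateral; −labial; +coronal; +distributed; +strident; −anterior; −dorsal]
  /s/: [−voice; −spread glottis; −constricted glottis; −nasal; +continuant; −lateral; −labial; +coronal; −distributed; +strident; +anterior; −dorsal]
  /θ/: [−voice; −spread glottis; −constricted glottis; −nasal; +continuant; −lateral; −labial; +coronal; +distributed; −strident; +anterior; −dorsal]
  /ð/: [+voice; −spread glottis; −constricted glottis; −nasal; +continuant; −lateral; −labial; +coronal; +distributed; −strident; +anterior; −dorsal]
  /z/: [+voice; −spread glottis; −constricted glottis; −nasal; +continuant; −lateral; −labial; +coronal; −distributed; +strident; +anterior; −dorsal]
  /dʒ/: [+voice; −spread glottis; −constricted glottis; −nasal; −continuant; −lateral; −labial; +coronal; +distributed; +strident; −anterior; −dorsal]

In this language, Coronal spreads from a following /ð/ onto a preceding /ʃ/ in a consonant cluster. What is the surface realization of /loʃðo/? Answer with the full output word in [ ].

[loθðo]

Terminals under Coronal in this geometry: [coronal], [distributed], [strident], [anterior].
After delinking /ʃ/'s Coronal and linking /ð/'s, the affected terminals become [+coronal], [+distributed], [−strident], [+anterior]; [voice], [spread glottis], [constricted glottis], … (outside Coronal) are retained from /ʃ/.
The resulting bundle matches /θ/ in the inventory; substituting it for /ʃ/ gives [loθðo].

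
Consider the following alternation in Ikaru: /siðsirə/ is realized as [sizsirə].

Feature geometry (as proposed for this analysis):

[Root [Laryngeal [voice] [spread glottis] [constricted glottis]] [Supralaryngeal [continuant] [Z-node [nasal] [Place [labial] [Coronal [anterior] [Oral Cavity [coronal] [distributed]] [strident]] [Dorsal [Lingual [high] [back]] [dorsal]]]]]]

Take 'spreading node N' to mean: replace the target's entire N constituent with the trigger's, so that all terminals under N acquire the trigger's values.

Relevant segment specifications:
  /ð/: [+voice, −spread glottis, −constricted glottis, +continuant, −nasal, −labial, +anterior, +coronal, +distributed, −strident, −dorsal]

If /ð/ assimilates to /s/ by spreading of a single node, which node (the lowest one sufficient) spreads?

Coronal

The alternation /ð/ → [z] changes [distributed], [strident] and nothing else.
These terminals are all dominated by Coronal, and no proper subconstituent of Coronal covers them all; Coronal is their lowest common ancestor.
Delinking /ð/'s Coronal and associating /s/'s Coronal gives precisely the feature bundle of [z].
[voice] stays as in /ð/ although /s/ differs there, so no node dominating it spread; among the remaining candidates Coronal is the lowest that derives the output.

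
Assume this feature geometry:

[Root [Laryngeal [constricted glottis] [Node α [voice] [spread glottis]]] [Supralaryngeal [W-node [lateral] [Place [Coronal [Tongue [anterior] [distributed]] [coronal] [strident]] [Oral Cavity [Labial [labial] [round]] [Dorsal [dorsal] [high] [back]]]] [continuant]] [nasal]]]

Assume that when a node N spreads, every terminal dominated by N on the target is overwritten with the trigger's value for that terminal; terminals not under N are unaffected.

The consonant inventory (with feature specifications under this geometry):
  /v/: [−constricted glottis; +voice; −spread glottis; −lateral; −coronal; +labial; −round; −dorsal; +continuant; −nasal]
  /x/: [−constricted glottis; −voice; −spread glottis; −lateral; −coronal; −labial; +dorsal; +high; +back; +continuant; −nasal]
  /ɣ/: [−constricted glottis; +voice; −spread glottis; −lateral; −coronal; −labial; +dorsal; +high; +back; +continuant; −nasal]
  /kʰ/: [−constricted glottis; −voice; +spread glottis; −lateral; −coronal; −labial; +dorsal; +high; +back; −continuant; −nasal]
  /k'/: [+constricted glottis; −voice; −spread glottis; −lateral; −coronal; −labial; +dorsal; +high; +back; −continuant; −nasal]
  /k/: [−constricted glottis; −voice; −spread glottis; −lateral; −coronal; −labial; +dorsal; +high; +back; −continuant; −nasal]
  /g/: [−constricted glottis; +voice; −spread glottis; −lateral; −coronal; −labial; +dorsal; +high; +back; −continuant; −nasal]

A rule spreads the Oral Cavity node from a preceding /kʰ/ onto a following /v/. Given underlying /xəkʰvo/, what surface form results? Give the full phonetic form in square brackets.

Oral Cavity immediately or transitively dominates [labial], [round], [dorsal], [high], [back].
After delinking /v/'s Oral Cavity and linking /kʰ/'s, the affected terminals become [−labial], [+dorsal], [+high], [+back]; [constricted glottis], [voice], [spread glottis], … (outside Oral Cavity) are retained from /v/.
Among the inventory, only /ɣ/ has exactly this specification, giving the surface form [xəkʰɣo].

[xəkʰɣo]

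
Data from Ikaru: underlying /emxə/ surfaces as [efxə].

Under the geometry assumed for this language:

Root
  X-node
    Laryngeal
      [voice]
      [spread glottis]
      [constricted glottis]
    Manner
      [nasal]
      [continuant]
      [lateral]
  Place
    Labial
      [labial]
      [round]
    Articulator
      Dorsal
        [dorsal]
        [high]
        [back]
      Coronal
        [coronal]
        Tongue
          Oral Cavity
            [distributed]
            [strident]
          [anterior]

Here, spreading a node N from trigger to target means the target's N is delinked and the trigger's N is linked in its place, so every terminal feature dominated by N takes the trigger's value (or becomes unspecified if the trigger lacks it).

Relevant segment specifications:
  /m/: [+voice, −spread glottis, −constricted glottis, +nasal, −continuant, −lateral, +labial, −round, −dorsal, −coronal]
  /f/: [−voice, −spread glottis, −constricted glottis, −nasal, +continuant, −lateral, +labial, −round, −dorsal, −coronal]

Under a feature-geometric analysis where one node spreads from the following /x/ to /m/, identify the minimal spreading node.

The alternation /m/ → [f] changes [voice], [nasal], [continuant] and nothing else.
Tracing each changed feature up the tree, the paths first meet at X-node; any lower node misses at least one of them.
If X-node spreads, every terminal under it takes /x/'s value, producing [f] as observed.
Since [labial], [dorsal] are preserved even though /x/ disagrees there, no node above X-node spread.

X-node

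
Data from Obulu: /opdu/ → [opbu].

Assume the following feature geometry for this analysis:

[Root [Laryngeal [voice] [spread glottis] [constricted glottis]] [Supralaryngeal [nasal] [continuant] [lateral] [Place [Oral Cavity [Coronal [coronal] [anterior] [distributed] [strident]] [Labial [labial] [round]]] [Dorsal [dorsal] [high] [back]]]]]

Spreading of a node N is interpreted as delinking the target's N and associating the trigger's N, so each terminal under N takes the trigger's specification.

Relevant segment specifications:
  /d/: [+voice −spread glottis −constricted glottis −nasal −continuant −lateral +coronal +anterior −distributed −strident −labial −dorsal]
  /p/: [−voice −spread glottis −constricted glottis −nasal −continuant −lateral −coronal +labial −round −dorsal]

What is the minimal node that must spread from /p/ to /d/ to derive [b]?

Oral Cavity

Comparing /d/ with its surface form [b], the features that change are [labial], [round], [coronal], [anterior], [distributed], [strident].
These terminals are all dominated by Oral Cavity, and no proper subconstituent of Oral Cavity covers them all; Oral Cavity is their lowest common ancestor.
Delinking /d/'s Oral Cavity and associating /p/'s Oral Cavity gives precisely the feature bundle of [b].
[voice], a feature on which the two segments disagree outside Oral Cavity, is unchanged — nothing dominating it spread, and Oral Cavity is the minimal sufficient constituent.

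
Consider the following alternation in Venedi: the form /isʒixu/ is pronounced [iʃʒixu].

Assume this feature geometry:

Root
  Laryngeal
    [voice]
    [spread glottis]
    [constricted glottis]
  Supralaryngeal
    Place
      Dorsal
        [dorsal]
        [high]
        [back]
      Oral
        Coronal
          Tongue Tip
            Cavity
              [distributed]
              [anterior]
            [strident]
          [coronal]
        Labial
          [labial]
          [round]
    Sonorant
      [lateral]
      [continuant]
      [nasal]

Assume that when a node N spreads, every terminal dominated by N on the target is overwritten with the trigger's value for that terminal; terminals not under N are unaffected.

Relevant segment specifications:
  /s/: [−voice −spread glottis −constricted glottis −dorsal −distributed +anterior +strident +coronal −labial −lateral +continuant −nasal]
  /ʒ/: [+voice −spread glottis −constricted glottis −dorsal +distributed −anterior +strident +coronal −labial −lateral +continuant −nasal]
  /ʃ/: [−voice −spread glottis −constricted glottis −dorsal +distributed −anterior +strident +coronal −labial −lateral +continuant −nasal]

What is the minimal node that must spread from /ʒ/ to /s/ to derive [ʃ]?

Cavity

/s/ and [ʃ] differ in [anterior], [distributed]; every other specified feature is identical.
In this geometry the lowest node dominating all of them is Cavity: every daughter of Cavity dominates only a proper subset, so no lower node suffices.
If Cavity spreads, every terminal under it takes /ʒ/'s value, producing [ʃ] as observed.
[voice], a feature on which the two segments disagree outside Cavity, is unchanged — nothing dominating it spread, and Cavity is the minimal sufficient constituent.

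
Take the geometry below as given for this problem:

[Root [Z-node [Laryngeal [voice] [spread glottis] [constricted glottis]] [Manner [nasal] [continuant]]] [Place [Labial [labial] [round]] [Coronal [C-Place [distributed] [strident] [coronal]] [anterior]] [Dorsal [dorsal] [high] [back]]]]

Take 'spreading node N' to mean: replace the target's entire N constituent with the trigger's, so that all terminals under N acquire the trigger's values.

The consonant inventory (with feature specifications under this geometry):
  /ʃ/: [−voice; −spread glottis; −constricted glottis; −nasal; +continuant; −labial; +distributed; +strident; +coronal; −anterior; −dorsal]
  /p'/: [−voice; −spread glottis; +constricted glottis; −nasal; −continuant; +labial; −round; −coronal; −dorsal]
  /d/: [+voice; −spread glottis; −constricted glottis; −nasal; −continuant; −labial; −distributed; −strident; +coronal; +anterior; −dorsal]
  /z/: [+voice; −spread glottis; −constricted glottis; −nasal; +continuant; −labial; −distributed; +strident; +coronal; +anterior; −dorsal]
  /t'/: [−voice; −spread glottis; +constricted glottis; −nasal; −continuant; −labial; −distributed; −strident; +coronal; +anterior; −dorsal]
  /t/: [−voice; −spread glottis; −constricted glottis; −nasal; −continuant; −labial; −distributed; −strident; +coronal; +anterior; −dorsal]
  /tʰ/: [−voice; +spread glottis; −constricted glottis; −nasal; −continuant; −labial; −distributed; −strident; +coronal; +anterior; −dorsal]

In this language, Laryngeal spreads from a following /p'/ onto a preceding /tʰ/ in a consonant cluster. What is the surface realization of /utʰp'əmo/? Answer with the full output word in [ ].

Laryngeal immediately or transitively dominates [voice], [spread glottis], [constricted glottis].
After delinking /tʰ/'s Laryngeal and linking /p'/'s, the affected terminals become [−voice], [−spread glottis], [+constricted glottis]; [nasal], [continuant], [labial], … (outside Laryngeal) are retained from /tʰ/.
Among the inventory, only /t'/ has exactly this specification, giving the surface form [ut'p'əmo].

[ut'p'əmo]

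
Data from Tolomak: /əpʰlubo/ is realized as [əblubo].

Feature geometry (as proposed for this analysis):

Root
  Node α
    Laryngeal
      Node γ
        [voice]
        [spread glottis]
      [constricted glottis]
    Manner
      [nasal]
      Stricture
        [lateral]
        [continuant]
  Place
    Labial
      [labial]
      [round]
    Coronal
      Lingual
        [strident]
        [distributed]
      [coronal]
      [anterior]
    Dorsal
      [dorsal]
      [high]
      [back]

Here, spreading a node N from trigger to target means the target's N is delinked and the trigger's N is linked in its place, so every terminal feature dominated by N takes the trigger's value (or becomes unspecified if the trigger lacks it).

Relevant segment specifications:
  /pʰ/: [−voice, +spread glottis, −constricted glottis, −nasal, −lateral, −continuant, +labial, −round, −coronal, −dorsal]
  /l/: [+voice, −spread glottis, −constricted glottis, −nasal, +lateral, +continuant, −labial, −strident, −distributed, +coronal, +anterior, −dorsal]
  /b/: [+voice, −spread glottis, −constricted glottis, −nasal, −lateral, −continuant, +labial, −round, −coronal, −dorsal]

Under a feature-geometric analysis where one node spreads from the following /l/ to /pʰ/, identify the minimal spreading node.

The alternation /pʰ/ → [b] changes [voice], [spread glottis] and nothing else.
In this geometry the lowest node dominating all of them is Node γ: every daughter of Node γ dominates only a proper subset, so no lower node suffices.
Spreading Node γ from /l/ overwrites each of those terminals with /l/'s values, yielding exactly [b].
[coronal], [continuant] stay as in /pʰ/ although /l/ differs there, so no node dominating them spread; among the remaining candidates Node γ is the lowest that derives the output.

Node γ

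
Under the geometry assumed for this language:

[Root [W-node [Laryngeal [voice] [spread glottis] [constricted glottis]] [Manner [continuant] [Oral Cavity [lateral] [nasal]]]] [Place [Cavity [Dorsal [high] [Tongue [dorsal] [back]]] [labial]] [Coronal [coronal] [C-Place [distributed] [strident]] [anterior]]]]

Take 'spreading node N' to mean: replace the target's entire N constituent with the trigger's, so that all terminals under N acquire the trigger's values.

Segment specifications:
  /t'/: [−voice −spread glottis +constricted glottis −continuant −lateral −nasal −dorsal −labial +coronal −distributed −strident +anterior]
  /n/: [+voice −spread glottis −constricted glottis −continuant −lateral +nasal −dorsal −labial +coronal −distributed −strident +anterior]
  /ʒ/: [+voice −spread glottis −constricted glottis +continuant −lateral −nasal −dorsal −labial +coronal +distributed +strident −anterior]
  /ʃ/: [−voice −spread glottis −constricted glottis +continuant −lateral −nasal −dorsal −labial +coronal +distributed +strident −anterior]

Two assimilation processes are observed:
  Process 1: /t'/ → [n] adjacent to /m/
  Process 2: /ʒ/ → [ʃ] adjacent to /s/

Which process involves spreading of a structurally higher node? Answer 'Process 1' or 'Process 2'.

Process 1

In Process 1, [voice], [constricted glottis], [nasal] change, so the minimal spreading node is W-node at depth 1.
In Process 2, [voice] changes, so the minimal spreading node is [voice] at depth 3.
W-node (depth 1) sits above [voice] (depth 3), making Process 1 the one with the higher spreading node.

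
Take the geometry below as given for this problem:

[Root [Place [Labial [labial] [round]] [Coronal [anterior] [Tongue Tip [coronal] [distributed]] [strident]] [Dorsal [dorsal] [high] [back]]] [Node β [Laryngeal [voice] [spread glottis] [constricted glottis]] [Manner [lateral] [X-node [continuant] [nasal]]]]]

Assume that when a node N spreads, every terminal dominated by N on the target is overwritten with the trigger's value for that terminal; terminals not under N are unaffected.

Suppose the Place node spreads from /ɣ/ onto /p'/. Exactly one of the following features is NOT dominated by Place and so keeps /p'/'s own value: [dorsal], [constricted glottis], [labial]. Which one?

[constricted glottis]

The terminals dominated by Place are [labial], [round], [anterior], [coronal], [distributed], [strident], [dorsal], [high], [back].
Spreading Place replaces [dorsal], [labial] with the trigger's values, since each sits inside the Place constituent.
But [constricted glottis] is a dependent of Laryngeal, outside Place; it is therefore untouched by the spreading.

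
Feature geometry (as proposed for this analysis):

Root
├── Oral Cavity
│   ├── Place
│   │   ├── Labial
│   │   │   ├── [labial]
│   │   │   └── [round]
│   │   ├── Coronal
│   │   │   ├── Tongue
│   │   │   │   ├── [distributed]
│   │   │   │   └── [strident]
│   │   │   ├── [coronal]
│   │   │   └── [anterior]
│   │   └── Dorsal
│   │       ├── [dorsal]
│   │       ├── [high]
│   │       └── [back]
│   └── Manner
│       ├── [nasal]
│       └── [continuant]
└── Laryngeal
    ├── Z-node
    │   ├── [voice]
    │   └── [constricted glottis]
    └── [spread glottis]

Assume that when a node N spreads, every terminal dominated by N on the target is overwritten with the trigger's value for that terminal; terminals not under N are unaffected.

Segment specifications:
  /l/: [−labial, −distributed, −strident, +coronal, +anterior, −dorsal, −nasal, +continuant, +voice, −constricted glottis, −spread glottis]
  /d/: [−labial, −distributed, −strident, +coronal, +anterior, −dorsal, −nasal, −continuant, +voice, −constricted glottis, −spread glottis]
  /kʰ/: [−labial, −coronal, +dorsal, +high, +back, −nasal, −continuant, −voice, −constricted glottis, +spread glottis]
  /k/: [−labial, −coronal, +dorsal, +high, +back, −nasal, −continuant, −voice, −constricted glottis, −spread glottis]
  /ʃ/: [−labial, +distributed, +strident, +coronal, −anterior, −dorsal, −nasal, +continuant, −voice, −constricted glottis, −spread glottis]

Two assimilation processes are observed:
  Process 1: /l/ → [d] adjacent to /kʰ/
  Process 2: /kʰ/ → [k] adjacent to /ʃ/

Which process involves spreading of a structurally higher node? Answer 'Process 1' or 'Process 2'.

Process 2

Process 1 alters [continuant]; the lowest dominating node is [continuant] (depth 3 from Root).
In Process 2, [spread glottis] changes, so the minimal spreading node is [spread glottis] at depth 2.
[spread glottis] (depth 2) sits above [continuant] (depth 3), making Process 2 the one with the higher spreading node.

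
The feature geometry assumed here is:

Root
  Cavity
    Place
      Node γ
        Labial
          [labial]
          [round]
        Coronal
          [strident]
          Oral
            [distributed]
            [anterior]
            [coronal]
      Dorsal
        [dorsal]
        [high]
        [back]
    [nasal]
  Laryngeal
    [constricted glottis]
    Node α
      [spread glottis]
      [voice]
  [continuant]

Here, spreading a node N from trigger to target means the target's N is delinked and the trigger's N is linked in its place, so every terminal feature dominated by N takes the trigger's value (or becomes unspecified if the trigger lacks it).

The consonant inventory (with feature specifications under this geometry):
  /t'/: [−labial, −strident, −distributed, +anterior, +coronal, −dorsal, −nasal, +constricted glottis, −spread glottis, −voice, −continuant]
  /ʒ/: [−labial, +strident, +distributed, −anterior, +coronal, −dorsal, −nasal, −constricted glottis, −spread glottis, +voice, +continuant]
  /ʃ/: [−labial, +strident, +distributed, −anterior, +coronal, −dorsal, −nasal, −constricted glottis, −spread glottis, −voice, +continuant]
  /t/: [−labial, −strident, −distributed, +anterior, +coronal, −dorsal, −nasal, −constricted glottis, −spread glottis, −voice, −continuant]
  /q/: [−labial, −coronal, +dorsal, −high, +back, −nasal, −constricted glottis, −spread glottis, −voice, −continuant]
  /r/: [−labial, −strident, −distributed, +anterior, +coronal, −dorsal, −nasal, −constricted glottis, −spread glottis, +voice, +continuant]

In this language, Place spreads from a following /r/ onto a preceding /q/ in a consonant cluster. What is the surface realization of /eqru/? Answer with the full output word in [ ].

[etru]

The Place node dominates the terminals [labial], [round], [strident], [distributed], [anterior], [coronal], [dorsal], [high], [back].
After delinking /q/'s Place and linking /r/'s, the affected terminals become [−labial], [−strident], [−distributed], [+anterior], [+coronal], [−dorsal]; [nasal], [constricted glottis], [spread glottis], … (outside Place) are retained from /q/.
Among the inventory, only /t/ has exactly this specification, giving the surface form [etru].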